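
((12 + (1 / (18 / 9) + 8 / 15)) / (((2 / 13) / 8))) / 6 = 5083 / 45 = 112.96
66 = 66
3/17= 0.18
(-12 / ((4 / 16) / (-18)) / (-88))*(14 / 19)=-1512 / 209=-7.23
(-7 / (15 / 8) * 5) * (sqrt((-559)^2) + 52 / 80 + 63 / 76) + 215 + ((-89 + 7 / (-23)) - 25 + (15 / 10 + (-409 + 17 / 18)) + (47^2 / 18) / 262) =-36984991721 / 3434820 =-10767.67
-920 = -920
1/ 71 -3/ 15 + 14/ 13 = 4112/ 4615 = 0.89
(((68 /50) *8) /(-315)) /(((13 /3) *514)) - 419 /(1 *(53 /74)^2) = -816.82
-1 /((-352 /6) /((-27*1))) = -81 /176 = -0.46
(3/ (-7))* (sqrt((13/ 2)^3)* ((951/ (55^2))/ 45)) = -4121* sqrt(26)/ 423500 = -0.05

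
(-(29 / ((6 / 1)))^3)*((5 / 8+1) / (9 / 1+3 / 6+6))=-317057 / 26784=-11.84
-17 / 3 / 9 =-17 / 27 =-0.63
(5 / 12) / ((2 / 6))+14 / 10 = 53 / 20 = 2.65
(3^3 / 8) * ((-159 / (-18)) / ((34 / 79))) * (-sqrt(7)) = -37683 * sqrt(7) / 544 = -183.27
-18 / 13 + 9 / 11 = -81 / 143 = -0.57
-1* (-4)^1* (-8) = -32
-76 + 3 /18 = -455 /6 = -75.83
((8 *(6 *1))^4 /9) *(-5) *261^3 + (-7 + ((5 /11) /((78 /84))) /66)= -52434117918726.99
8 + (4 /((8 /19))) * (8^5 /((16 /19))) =369672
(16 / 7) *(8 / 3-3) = -16 / 21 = -0.76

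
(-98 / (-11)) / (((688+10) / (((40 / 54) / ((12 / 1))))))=245 / 310959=0.00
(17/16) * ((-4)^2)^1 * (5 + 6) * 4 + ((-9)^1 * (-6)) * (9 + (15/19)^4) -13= 161855691/130321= 1241.98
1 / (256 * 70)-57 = -1021439 / 17920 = -57.00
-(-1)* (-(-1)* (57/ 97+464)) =45065/ 97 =464.59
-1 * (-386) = 386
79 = 79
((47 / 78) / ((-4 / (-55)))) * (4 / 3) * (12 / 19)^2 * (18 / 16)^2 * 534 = 55905795 / 18772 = 2978.15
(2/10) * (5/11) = 1/11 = 0.09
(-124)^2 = 15376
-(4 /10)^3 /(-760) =0.00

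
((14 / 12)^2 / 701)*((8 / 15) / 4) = 49 / 189270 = 0.00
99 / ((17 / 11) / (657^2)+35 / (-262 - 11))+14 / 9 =-54886907221 / 71220096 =-770.67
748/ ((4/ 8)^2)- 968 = 2024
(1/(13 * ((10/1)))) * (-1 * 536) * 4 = -1072/65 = -16.49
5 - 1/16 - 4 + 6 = 111/16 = 6.94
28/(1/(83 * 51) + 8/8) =59262/2117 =27.99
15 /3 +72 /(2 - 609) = 4.88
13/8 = 1.62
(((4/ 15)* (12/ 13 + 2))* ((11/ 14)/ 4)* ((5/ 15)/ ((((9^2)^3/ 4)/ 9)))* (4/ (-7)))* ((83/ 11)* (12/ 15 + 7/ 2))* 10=-1084976/ 1692639585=-0.00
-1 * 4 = -4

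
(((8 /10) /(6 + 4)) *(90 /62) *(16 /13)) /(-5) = -288 /10075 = -0.03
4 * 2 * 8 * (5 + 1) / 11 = 34.91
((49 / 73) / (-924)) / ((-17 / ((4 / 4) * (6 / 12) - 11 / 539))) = 0.00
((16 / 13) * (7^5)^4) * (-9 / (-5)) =11490086346856128144 / 65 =176770559182401971.45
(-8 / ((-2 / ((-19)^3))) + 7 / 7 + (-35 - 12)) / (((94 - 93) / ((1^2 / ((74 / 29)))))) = -398489 / 37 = -10769.97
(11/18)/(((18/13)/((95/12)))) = 13585/3888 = 3.49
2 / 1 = 2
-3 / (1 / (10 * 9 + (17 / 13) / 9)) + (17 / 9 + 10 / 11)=-344450 / 1287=-267.64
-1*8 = -8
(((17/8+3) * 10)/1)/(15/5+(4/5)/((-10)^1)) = 5125/292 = 17.55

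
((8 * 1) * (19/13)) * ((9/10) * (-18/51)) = -4104/1105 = -3.71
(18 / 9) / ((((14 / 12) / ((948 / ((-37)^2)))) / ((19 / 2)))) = 108072 / 9583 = 11.28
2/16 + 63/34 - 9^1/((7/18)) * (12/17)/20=5527/4760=1.16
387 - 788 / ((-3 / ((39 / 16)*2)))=3335 / 2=1667.50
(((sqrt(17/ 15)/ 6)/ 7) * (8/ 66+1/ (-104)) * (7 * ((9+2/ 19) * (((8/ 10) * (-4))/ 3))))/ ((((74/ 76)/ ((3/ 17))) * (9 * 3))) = -132518 * sqrt(255)/ 1639284075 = -0.00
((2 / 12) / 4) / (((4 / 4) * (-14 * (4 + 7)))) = -1 / 3696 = -0.00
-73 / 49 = -1.49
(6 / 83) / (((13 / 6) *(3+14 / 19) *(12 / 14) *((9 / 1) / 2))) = 532 / 229827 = 0.00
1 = 1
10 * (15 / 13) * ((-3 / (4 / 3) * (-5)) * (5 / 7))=16875 / 182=92.72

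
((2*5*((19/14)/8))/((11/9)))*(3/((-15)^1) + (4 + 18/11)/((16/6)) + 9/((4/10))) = 918441/27104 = 33.89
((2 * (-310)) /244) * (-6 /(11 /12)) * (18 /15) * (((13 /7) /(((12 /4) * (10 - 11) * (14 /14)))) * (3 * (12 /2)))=-1044576 /4697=-222.39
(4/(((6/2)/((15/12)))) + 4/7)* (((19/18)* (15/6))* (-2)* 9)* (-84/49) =8930/49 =182.24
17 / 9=1.89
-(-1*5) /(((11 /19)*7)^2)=1805 /5929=0.30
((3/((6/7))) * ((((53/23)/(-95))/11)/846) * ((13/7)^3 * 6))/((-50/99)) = 0.00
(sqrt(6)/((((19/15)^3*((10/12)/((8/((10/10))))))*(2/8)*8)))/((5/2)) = 6480*sqrt(6)/6859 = 2.31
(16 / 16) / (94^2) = 1 / 8836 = 0.00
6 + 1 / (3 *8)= 145 / 24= 6.04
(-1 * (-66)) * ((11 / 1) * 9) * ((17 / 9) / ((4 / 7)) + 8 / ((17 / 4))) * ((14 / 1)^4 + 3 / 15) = 44275630905 / 34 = 1302224438.38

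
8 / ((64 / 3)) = 3 / 8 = 0.38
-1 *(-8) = 8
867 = 867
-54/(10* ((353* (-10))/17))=459/17650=0.03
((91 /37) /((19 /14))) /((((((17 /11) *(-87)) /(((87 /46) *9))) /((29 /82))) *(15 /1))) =-609609 /112697930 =-0.01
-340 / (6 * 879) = -170 / 2637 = -0.06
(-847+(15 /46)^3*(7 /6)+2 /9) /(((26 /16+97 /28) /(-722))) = 197308750121 /1642545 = 120123.80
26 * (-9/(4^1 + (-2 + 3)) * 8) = -1872/5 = -374.40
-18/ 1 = -18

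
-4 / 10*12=-4.80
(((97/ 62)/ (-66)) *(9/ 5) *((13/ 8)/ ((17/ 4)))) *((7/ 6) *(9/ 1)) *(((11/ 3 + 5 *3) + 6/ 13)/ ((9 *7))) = -36181/ 695640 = -0.05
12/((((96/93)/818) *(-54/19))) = -240901/72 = -3345.85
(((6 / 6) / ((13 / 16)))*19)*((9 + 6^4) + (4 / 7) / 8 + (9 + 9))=2815496 / 91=30939.52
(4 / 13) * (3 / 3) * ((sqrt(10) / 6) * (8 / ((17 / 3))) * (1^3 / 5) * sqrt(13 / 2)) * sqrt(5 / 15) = 16 * sqrt(195) / 3315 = 0.07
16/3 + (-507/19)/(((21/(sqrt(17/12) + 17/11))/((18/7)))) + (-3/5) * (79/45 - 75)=11324062/256025 - 507 * sqrt(51)/931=40.34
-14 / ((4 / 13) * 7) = -6.50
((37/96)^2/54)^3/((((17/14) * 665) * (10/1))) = 2565726409/995293593718279372800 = 0.00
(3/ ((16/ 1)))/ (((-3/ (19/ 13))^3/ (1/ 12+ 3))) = -253783/ 3796416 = -0.07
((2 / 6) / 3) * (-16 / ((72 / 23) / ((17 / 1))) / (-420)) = 391 / 17010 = 0.02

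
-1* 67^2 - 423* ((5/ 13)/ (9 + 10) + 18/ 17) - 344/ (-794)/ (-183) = -1508665866752/ 305061549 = -4945.45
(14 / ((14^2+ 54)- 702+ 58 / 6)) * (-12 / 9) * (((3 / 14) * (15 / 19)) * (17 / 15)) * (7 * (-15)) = -21420 / 25213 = -0.85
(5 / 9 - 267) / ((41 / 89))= -213422 / 369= -578.38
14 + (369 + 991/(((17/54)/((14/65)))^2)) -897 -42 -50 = -173548974/1221025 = -142.13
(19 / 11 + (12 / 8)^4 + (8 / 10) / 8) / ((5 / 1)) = 6063 / 4400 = 1.38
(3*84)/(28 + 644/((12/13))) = 108/311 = 0.35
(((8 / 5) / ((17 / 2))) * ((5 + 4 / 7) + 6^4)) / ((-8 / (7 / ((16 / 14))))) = -63777 / 340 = -187.58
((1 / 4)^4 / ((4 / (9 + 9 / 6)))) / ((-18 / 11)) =-77 / 12288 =-0.01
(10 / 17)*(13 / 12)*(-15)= -325 / 34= -9.56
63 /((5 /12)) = 756 /5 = 151.20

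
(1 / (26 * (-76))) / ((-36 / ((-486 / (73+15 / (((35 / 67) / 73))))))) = -189 / 60007168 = -0.00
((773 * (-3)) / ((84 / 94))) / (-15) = 36331 / 210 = 173.00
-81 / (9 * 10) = -9 / 10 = -0.90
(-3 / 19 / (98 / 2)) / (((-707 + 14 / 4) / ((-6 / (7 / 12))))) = -144 / 3056473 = -0.00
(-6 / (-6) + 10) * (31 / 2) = 341 / 2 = 170.50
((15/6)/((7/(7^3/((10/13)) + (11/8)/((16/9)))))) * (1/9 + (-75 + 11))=-164375825/16128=-10191.95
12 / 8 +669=1341 / 2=670.50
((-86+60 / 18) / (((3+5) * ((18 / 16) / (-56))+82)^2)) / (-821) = 777728 / 51732578607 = 0.00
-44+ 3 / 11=-481 / 11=-43.73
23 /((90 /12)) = 46 /15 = 3.07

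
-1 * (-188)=188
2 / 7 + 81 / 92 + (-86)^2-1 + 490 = 5078691 / 644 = 7886.17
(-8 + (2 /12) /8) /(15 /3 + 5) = -0.80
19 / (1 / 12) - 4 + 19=243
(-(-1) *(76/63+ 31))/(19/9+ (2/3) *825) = 2029/34783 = 0.06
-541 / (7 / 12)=-6492 / 7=-927.43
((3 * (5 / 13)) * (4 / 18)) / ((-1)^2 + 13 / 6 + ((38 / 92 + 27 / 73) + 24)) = 8395 / 915083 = 0.01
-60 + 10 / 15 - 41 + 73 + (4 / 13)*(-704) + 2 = -9436 / 39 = -241.95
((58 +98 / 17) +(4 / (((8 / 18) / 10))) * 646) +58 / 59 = 58379362 / 1003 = 58204.75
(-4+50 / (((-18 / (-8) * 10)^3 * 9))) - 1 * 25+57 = 918556 / 32805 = 28.00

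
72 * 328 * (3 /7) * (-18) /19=-1275264 /133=-9588.45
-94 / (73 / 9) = -846 / 73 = -11.59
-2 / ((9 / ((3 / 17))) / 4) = -8 / 51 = -0.16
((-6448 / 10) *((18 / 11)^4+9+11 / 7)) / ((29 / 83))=-32741.14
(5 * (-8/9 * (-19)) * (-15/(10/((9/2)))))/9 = -190/3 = -63.33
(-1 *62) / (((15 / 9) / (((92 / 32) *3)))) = -6417 / 20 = -320.85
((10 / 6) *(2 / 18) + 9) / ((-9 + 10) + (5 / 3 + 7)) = 248 / 261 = 0.95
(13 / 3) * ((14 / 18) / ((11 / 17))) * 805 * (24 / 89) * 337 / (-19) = -3357423160 / 167409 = -20055.21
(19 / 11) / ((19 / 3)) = 3 / 11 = 0.27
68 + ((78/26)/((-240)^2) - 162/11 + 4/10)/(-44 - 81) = 1798225909/26400000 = 68.11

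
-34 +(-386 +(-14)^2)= -224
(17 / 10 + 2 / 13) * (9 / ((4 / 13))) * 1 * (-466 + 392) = -80253 / 20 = -4012.65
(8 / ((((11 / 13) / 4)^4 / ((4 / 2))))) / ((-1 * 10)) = -58492928 / 73205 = -799.03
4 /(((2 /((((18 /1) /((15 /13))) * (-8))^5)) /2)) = -378427718762496 /3125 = -121096870004.00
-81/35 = -2.31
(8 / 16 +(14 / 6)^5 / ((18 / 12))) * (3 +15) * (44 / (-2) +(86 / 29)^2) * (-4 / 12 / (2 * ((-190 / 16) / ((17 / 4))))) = -660.87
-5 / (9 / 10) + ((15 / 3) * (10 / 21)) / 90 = -5.53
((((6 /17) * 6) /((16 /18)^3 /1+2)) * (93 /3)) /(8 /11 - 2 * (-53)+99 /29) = 129763458 /588335575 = 0.22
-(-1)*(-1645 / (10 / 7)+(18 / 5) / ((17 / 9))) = -195431 / 170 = -1149.59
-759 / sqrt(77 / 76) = -138 *sqrt(1463) / 7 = -754.06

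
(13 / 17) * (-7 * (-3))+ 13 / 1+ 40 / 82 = 20594 / 697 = 29.55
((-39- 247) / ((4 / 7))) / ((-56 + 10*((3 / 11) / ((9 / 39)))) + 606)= -11011 / 12360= -0.89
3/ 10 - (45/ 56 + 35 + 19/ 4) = -11271/ 280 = -40.25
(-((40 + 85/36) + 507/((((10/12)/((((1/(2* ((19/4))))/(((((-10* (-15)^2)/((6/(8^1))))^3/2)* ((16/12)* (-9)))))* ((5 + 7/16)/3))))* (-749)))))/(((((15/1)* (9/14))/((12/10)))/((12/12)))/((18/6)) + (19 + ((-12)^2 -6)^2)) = -72340916666665033/32558840610000000000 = -0.00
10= 10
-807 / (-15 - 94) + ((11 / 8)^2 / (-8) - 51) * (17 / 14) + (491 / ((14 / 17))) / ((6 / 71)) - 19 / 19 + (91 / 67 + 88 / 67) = 1099629831875 / 157043712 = 7002.06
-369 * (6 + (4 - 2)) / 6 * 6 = -2952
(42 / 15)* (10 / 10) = 2.80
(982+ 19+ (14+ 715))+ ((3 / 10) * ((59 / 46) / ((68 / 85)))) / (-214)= 136240783 / 78752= 1730.00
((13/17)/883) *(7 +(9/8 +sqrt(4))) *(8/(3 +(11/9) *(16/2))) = 9477/1726265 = 0.01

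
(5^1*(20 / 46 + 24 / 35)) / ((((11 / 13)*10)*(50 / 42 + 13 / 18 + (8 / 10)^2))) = 47970 / 184943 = 0.26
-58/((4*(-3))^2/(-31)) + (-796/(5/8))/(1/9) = -4121969/360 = -11449.91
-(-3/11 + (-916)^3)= 768575296.27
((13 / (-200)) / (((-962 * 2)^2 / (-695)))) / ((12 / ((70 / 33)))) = 973 / 451047168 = 0.00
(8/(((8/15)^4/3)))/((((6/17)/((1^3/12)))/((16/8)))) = 286875/2048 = 140.08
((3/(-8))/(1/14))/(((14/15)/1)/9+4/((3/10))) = -2835/7256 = -0.39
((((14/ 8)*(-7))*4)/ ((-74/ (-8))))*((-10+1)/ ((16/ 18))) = 3969/ 74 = 53.64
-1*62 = -62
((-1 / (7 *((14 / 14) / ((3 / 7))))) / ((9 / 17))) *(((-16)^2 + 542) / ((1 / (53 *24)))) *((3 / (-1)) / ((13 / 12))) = 325072.88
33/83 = 0.40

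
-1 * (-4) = 4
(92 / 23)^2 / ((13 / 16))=256 / 13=19.69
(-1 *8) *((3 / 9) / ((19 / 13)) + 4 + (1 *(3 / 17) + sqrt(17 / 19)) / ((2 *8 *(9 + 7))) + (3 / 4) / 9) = -1069675 / 31008 - sqrt(323) / 608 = -34.53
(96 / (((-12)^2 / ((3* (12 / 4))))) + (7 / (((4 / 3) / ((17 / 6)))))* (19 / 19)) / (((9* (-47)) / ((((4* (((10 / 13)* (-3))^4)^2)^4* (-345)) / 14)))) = 18979868121013123416000000000000000000000000000000000 / 145674377782580589742119040216950357449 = 130289680381134.90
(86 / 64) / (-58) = -43 / 1856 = -0.02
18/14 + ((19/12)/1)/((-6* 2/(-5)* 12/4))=4553/3024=1.51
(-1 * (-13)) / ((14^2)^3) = 13 / 7529536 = 0.00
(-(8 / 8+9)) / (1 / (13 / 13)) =-10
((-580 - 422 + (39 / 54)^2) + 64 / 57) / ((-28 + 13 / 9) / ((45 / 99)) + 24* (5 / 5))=30790945 / 1059516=29.06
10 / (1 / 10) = 100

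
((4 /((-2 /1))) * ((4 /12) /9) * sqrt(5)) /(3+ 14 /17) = -34 * sqrt(5) /1755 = -0.04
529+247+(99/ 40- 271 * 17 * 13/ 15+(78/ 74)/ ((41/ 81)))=-584744507/ 182040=-3212.18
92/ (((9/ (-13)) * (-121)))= 1196/ 1089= 1.10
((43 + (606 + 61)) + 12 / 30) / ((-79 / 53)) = -188256 / 395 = -476.60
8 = 8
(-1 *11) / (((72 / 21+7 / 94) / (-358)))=2591204 / 2305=1124.17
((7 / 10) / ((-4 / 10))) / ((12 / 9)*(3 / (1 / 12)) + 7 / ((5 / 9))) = -0.03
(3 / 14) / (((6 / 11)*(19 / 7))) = 11 / 76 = 0.14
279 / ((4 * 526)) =279 / 2104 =0.13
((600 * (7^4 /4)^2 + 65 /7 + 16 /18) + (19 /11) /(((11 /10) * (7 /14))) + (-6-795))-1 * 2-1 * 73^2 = 3295787566255 /15246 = 216173918.82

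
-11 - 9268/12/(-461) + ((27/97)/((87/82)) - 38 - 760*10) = -29749970596/3890379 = -7647.06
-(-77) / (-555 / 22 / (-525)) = 59290 / 37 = 1602.43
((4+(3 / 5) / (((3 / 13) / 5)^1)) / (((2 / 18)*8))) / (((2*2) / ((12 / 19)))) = 459 / 152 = 3.02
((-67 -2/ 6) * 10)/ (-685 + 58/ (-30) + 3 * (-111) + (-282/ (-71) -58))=717100/ 1143769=0.63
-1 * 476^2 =-226576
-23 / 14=-1.64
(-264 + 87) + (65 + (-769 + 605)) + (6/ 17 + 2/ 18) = -42157/ 153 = -275.54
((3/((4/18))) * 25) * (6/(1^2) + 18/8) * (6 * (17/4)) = 1136025/16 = 71001.56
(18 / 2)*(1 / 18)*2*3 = 3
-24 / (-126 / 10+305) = -0.08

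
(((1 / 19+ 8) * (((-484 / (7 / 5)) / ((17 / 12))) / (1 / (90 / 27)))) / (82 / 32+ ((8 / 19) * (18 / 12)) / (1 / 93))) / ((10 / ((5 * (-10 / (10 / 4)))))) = 5575680 / 26089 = 213.72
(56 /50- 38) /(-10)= 461 /125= 3.69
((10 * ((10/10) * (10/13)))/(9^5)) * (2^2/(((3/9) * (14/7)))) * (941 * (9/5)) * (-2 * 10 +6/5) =-24.89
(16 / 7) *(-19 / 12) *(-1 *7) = 76 / 3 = 25.33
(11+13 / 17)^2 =40000 / 289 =138.41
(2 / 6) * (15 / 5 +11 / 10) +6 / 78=563 / 390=1.44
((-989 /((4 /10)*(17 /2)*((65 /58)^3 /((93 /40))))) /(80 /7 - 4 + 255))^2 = 246571312954242175641 /73552306341762015625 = 3.35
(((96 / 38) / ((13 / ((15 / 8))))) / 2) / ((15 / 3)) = 0.04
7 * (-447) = -3129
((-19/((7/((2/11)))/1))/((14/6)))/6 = -19/539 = -0.04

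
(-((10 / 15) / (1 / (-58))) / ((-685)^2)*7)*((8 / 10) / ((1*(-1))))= -3248 / 7038375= -0.00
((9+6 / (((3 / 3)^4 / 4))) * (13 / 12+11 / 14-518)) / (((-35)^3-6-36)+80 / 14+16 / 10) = 2384525 / 6007356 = 0.40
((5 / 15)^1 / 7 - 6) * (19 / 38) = -125 / 42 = -2.98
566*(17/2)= 4811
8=8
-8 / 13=-0.62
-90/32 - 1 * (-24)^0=-61/16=-3.81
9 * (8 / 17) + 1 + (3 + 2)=174 / 17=10.24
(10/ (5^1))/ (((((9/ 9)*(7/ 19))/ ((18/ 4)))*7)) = 171/ 49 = 3.49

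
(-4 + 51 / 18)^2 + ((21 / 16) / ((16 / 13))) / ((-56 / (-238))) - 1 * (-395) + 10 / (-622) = 1148984783 / 2866176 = 400.88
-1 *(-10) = 10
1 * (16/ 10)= 8/ 5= 1.60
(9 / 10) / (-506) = -9 / 5060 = -0.00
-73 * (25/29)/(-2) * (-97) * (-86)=7612075/29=262485.34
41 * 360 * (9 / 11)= 132840 / 11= 12076.36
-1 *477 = -477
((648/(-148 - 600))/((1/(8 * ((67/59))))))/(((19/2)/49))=-8509536/209627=-40.59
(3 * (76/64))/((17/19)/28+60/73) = 553413/132644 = 4.17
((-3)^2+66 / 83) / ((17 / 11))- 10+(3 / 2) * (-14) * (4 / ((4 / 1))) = -34798 / 1411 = -24.66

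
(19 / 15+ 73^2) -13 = 79759 / 15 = 5317.27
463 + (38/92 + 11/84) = 895567/1932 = 463.54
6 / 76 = 3 / 38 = 0.08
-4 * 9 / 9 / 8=-1 / 2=-0.50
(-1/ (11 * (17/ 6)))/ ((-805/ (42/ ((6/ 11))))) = 6/ 1955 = 0.00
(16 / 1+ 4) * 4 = 80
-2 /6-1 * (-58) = 173 /3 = 57.67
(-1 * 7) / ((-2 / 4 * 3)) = 14 / 3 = 4.67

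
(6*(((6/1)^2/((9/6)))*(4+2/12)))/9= 200/3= 66.67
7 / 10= 0.70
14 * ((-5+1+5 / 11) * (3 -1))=-1092 / 11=-99.27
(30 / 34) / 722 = 15 / 12274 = 0.00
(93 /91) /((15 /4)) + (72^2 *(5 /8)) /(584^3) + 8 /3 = 99887669881 /33984525120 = 2.94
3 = 3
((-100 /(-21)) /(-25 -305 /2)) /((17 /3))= -40 /8449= -0.00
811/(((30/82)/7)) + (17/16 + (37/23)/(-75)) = 428301613/27600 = 15518.17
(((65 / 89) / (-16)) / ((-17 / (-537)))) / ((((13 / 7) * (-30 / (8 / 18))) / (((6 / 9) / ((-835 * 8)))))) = -1253 / 1091538720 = -0.00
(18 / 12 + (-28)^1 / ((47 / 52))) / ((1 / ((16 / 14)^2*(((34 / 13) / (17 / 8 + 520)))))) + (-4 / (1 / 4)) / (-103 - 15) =-0.06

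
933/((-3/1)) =-311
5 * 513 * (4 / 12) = 855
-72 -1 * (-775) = 703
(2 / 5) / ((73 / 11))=0.06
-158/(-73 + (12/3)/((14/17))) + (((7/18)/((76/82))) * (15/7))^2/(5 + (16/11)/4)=401407679/162553968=2.47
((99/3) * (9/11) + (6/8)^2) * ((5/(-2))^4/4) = 275625/1024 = 269.17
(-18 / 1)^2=324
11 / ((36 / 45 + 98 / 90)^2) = 891 / 289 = 3.08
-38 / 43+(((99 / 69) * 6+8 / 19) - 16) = -7.85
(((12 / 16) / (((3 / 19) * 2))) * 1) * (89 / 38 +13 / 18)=131 / 18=7.28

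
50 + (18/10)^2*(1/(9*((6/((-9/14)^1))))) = 34973/700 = 49.96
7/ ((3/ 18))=42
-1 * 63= -63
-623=-623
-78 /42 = -1.86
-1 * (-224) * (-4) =-896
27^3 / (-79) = -19683 / 79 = -249.15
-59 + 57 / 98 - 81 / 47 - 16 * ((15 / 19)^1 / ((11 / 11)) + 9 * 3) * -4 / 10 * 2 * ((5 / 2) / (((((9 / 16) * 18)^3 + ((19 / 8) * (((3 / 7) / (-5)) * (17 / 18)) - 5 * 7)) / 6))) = -258635745522583 / 4717824518666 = -54.82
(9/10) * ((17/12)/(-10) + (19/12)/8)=81/1600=0.05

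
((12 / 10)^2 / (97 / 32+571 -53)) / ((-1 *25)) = -1152 / 10420625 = -0.00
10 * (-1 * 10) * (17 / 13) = -1700 / 13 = -130.77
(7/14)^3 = 1/8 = 0.12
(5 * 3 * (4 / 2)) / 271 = 30 / 271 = 0.11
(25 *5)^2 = 15625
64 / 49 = 1.31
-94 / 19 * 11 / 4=-517 / 38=-13.61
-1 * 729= -729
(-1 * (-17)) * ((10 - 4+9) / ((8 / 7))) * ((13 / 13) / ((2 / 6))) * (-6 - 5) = -58905 / 8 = -7363.12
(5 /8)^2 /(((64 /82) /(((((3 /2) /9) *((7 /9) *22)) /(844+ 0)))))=78925 /46669824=0.00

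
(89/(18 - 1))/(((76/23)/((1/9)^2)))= 2047/104652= 0.02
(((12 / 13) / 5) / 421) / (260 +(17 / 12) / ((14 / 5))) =2016 / 1197629225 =0.00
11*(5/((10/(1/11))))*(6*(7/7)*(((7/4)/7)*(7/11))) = 21/44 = 0.48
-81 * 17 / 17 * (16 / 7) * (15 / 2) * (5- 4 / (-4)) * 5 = -291600 / 7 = -41657.14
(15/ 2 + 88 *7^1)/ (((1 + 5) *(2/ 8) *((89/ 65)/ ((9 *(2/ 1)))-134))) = -486330/ 156691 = -3.10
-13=-13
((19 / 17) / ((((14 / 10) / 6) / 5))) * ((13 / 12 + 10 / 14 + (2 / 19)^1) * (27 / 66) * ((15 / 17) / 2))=10249875 / 1246168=8.23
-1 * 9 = -9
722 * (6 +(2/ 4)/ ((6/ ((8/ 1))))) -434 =13138/ 3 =4379.33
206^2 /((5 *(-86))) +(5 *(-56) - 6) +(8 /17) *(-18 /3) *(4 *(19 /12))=-1471396 /3655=-402.57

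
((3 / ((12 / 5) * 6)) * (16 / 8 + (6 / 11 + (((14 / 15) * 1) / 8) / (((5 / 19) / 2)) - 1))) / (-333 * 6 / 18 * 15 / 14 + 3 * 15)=-28091 / 4098600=-0.01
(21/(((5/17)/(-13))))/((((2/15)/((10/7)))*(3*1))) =-3315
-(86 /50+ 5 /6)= -2.55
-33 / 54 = -11 / 18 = -0.61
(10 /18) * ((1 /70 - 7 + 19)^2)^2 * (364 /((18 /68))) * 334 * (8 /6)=73850377452606508 /10418625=7088303634.37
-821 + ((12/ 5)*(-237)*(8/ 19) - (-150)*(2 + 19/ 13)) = -668461/ 1235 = -541.26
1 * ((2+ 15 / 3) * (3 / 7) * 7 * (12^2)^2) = 435456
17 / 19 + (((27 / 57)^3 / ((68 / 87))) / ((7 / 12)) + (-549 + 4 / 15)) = -6704506471 / 12243315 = -547.61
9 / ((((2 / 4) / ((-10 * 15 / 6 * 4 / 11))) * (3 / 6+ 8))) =-3600 / 187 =-19.25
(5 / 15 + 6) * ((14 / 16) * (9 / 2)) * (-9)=-3591 / 16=-224.44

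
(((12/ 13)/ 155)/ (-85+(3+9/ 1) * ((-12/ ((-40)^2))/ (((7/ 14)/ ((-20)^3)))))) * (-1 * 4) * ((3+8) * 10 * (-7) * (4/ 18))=4928/ 1638195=0.00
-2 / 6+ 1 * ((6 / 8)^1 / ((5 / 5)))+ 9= 113 / 12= 9.42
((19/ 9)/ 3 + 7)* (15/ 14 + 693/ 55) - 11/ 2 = 62887/ 630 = 99.82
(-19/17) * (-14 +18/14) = 1691/119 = 14.21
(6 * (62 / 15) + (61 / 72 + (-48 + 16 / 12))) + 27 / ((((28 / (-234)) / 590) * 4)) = -83924419 / 2520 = -33303.34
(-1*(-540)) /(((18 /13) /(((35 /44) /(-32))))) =-9.69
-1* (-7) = 7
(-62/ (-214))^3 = 0.02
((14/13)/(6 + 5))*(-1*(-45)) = 4.41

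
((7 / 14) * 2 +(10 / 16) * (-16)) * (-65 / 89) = 585 / 89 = 6.57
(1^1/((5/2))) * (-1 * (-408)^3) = 135834624/5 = 27166924.80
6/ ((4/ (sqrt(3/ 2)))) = 3 * sqrt(6)/ 4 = 1.84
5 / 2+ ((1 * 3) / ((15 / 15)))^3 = 29.50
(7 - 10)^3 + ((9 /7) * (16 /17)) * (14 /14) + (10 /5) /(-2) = -3188 /119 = -26.79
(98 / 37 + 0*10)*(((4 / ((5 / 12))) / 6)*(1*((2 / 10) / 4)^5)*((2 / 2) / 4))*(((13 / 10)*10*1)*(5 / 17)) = 637 / 503200000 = 0.00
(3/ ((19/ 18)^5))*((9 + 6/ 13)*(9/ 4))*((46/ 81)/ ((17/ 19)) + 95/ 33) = 54249969672/ 316810351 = 171.24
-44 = -44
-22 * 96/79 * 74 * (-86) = 13440768/79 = 170136.30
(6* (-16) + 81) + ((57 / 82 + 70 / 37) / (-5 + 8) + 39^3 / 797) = 60.29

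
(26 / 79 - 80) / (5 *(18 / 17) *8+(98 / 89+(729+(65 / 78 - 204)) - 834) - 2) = 57136932 / 191276143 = 0.30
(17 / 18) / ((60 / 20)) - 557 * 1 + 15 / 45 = -30043 / 54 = -556.35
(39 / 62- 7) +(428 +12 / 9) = 78671 / 186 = 422.96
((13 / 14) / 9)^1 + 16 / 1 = 2029 / 126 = 16.10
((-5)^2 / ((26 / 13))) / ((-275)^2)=1 / 6050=0.00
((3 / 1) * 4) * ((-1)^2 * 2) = 24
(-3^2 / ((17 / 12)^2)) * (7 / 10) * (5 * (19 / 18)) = -4788 / 289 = -16.57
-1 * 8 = -8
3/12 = 1/4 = 0.25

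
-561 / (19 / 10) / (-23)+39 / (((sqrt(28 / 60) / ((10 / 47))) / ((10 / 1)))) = 5610 / 437+3900 * sqrt(105) / 329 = 134.31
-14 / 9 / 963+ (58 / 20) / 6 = 83501 / 173340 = 0.48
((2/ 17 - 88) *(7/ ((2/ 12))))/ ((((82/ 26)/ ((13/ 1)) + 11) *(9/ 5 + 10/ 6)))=-611793/ 6460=-94.70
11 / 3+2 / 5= 61 / 15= 4.07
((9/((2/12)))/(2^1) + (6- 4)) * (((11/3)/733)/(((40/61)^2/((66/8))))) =13056989/4691200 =2.78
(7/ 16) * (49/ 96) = 0.22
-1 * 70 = -70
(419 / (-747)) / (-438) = 419 / 327186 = 0.00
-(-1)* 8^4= 4096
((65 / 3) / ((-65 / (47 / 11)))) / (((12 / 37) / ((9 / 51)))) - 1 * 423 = -950951 / 2244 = -423.77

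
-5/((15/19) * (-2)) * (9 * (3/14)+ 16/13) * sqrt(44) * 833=1300075 * sqrt(11)/78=55280.27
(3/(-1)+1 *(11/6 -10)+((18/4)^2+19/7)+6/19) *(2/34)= 19333/27132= 0.71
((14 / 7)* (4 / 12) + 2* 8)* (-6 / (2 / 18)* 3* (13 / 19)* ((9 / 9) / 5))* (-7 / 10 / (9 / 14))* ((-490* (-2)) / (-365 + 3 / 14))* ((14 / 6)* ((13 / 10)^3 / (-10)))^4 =-12222103021506886806571 / 163743187500000000000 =-74.64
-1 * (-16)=16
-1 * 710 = -710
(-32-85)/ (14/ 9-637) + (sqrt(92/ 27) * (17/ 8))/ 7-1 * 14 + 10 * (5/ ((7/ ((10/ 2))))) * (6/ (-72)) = -576203/ 34314 + 17 * sqrt(69)/ 252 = -16.23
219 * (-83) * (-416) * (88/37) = 665423616/37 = 17984422.05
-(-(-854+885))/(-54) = -31/54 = -0.57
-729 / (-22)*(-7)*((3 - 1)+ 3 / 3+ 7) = -2319.55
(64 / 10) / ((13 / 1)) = 32 / 65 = 0.49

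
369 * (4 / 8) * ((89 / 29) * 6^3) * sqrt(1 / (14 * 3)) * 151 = 89261838 * sqrt(42) / 203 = 2849669.10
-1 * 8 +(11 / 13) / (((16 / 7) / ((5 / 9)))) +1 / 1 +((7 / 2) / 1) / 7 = -11783 / 1872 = -6.29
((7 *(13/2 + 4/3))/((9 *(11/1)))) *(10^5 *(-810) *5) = -2467500000/11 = -224318181.82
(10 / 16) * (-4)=-5 / 2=-2.50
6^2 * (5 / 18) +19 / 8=99 / 8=12.38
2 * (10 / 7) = 20 / 7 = 2.86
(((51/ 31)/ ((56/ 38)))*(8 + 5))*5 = 62985/ 868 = 72.56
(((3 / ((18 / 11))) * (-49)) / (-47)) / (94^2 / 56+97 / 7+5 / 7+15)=3773 / 369843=0.01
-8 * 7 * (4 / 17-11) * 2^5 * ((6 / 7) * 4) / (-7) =-1124352 / 119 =-9448.34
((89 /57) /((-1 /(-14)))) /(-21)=-178 /171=-1.04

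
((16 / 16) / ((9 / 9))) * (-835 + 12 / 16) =-3337 / 4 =-834.25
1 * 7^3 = 343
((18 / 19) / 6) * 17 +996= 18975 / 19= 998.68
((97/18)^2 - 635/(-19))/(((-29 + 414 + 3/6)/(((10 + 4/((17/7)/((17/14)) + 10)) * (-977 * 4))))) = -6543.06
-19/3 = -6.33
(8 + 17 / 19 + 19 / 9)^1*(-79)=-148678 / 171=-869.46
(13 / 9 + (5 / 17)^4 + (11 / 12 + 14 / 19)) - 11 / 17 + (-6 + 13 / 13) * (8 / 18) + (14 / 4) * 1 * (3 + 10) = 45.74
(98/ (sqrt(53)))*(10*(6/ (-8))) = -735*sqrt(53)/ 53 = -100.96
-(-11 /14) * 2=11 /7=1.57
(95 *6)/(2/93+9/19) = 201438/175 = 1151.07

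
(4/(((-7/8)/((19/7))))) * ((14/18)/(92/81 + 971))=-5472/551201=-0.01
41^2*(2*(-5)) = -16810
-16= -16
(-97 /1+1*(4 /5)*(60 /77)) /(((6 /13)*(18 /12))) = -96473 /693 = -139.21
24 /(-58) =-12 /29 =-0.41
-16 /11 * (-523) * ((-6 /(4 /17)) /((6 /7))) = -248948 /11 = -22631.64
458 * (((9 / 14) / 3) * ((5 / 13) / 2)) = 18.87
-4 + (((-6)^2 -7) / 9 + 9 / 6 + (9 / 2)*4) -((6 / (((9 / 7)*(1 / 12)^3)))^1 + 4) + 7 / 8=-579485 / 72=-8048.40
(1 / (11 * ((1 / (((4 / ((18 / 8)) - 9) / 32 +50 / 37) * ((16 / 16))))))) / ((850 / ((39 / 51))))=31187 / 338754240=0.00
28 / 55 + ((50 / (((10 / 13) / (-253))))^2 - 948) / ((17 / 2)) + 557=29748599741 / 935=31816684.21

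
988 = 988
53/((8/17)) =901/8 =112.62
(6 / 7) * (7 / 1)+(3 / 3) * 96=102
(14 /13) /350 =1 /325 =0.00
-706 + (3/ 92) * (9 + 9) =-32449/ 46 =-705.41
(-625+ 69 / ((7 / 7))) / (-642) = 278 / 321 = 0.87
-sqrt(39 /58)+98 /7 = 14-sqrt(2262) /58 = 13.18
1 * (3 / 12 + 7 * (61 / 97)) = 1805 / 388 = 4.65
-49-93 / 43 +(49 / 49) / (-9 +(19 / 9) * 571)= -23689213 / 463024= -51.16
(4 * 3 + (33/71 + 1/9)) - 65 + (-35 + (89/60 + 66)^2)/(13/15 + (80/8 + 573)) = -20005569947/447708960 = -44.68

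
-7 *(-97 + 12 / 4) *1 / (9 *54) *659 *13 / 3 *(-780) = -732821180 / 243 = -3015725.02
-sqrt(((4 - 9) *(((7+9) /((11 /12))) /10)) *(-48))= -48 *sqrt(22) /11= -20.47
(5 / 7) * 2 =10 / 7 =1.43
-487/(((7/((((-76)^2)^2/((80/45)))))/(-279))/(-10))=-25498231535520/7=-3642604505074.29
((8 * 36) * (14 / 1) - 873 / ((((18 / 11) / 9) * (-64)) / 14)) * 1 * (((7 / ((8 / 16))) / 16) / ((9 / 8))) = 252987 / 64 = 3952.92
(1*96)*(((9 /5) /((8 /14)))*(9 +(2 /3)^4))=8344 /3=2781.33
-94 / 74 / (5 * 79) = -47 / 14615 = -0.00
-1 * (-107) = 107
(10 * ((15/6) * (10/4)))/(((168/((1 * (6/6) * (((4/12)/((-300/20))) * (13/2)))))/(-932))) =75725/1512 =50.08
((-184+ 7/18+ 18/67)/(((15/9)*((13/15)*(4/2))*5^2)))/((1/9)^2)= -17909991/87100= -205.63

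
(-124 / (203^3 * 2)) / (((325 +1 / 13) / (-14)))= 806 / 2525163893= 0.00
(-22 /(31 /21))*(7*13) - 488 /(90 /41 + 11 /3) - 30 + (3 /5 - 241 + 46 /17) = -1707.14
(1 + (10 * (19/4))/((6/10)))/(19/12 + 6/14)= 39.85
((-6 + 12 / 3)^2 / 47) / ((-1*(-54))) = 2 / 1269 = 0.00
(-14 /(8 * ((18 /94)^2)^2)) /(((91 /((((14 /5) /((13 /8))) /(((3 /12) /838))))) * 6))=-228993669968 /16632135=-13768.15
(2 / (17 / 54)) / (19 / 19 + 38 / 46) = 414 / 119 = 3.48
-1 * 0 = 0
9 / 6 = 3 / 2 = 1.50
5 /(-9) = -5 /9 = -0.56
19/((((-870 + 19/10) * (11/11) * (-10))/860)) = 16340/8681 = 1.88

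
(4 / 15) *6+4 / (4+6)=2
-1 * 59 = -59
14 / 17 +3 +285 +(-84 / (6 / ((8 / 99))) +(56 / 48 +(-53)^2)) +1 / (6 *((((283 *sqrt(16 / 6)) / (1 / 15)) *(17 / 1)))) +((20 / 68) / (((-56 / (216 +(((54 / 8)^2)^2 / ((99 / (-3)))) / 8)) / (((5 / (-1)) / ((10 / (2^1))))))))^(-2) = sqrt(6) / 1731960 +12999797540615779961 / 4195248177468150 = 3098.70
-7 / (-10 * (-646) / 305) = -427 / 1292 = -0.33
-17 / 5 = -3.40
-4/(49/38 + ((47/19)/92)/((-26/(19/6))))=-1090752/350731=-3.11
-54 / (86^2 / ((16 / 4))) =-54 / 1849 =-0.03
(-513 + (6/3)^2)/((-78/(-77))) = -502.47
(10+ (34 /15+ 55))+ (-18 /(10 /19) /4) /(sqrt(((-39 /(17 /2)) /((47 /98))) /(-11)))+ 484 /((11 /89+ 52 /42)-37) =13409633 /249780-57 * sqrt(342771) /3640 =44.52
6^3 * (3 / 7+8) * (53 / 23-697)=-203623632 / 161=-1264743.06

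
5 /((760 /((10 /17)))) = 5 /1292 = 0.00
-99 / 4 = -24.75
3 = 3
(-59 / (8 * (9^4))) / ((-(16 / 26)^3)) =129623 / 26873856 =0.00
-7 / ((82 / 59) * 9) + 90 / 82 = 397 / 738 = 0.54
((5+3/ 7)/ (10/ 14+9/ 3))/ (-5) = -19/ 65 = -0.29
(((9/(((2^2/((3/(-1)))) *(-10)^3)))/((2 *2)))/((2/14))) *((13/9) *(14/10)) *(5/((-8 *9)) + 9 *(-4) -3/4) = -1688687/1920000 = -0.88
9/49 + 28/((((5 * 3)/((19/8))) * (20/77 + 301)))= 6764999/34099590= 0.20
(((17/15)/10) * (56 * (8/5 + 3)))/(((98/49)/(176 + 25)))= 366758/125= 2934.06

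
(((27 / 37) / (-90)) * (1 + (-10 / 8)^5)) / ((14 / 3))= 18909 / 5304320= 0.00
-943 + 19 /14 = -13183 /14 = -941.64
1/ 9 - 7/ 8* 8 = -62/ 9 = -6.89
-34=-34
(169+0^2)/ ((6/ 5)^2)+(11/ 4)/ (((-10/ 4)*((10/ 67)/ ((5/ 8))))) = 162367/ 1440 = 112.75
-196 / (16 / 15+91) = -2940 / 1381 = -2.13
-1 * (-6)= 6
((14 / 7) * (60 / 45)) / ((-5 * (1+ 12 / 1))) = -8 / 195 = -0.04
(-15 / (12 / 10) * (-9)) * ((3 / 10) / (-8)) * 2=-135 / 16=-8.44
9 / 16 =0.56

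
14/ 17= 0.82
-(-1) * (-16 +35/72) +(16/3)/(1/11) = 3107/72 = 43.15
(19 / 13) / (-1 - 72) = -19 / 949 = -0.02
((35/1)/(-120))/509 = -7/12216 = -0.00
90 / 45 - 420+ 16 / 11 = -4582 / 11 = -416.55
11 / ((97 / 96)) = 1056 / 97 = 10.89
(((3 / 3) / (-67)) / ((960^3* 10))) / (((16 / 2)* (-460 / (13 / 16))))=13 / 34902481305600000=0.00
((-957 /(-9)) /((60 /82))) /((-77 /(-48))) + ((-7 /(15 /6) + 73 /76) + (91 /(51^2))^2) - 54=625381422431 /17995434660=34.75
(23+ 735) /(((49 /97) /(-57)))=-4190982 /49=-85530.24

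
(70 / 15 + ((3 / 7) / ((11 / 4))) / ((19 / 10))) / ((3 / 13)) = 270946 / 13167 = 20.58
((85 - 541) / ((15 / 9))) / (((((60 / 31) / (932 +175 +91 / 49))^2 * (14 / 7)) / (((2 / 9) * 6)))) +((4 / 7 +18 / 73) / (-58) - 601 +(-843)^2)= -2301248562619757 / 38899875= -59158250.83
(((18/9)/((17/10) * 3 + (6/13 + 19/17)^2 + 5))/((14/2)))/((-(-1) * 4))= 244205/43056657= 0.01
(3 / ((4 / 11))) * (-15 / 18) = -55 / 8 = -6.88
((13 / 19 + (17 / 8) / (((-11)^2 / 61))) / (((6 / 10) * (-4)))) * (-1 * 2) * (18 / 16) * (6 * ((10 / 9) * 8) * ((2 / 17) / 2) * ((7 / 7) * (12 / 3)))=807175 / 39083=20.65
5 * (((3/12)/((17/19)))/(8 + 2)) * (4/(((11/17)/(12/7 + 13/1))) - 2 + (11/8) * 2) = 536693/41888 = 12.81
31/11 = 2.82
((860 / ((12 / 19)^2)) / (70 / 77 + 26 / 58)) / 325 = 4951837 / 1013220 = 4.89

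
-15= -15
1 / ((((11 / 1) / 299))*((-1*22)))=-299 / 242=-1.24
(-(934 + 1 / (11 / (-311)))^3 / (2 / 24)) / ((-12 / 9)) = 8900469174123 / 1331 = 6687054225.49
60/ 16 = 15/ 4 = 3.75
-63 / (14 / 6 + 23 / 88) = -16632 / 685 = -24.28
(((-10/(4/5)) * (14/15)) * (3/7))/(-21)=5/21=0.24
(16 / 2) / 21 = 0.38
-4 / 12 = -0.33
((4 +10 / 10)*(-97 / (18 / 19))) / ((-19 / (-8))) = -1940 / 9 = -215.56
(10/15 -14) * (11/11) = -40/3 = -13.33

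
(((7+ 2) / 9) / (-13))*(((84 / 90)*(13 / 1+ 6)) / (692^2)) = -133 / 46689240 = -0.00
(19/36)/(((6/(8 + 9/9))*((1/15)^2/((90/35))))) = 12825/28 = 458.04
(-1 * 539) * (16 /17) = -507.29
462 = 462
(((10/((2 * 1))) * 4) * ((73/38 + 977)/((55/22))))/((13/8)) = 1190368/247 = 4819.30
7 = 7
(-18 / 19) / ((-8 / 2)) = 9 / 38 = 0.24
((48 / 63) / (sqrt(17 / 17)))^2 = 256 / 441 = 0.58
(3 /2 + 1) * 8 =20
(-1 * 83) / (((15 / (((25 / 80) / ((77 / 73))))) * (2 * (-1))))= 6059 / 7392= 0.82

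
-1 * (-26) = 26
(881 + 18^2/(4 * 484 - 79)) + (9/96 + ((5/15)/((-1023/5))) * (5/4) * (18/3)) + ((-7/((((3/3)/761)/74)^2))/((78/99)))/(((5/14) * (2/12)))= -623462423721446169233/1317132960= -473348130109.39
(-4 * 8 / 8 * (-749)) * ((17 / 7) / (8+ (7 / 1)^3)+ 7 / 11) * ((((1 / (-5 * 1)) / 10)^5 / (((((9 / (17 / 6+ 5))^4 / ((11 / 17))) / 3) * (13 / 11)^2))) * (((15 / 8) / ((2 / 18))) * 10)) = -549199659581551 / 661626330300000000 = -0.00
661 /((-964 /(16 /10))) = -1322 /1205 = -1.10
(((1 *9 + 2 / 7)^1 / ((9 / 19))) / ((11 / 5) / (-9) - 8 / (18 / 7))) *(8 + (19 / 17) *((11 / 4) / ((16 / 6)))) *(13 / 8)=-399689225 / 4600064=-86.89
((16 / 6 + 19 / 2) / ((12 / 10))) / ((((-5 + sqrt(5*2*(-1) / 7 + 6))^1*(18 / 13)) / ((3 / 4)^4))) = -12775 / 22528 - 365*sqrt(14) / 5632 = -0.81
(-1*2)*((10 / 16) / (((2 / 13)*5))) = -13 / 8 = -1.62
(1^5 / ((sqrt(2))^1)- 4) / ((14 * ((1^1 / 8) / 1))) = -16 / 7+2 * sqrt(2) / 7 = -1.88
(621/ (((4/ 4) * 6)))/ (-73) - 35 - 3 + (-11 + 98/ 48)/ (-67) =-4611325/ 117384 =-39.28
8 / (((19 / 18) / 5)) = 720 / 19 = 37.89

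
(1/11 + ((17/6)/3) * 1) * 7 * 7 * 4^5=51949.90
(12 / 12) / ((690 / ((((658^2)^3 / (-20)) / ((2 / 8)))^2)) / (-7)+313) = 23055724167470455832617170440370176 / 7216441664418252675609174347835856463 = 0.00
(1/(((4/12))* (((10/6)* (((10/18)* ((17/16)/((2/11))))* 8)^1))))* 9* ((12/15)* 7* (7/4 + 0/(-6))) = 142884/23375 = 6.11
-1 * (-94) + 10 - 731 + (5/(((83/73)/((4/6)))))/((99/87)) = -624.42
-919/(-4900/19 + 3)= 17461/4843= 3.61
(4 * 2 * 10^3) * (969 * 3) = 23256000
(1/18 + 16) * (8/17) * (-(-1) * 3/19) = 68/57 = 1.19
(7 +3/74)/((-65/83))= -43243/4810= -8.99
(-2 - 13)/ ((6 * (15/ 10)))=-5/ 3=-1.67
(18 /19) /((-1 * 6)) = -3 /19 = -0.16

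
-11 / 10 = -1.10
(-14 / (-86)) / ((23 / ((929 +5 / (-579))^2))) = 2025249442972 / 331553349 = 6108.37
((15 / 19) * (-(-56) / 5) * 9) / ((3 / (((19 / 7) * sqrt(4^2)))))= 288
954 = 954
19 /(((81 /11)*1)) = 2.58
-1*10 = -10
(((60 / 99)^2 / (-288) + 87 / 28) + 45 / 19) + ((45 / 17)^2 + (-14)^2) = 314157028915 / 1506884148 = 208.48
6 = 6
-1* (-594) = 594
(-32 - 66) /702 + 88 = 30839 /351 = 87.86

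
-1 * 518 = -518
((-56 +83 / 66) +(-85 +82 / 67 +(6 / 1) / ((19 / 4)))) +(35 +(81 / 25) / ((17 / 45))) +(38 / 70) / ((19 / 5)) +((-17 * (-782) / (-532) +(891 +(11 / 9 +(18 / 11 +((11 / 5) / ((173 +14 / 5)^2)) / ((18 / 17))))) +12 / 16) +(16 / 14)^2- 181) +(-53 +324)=1407118763472145583 / 1622244630934620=867.39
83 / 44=1.89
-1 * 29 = -29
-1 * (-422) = 422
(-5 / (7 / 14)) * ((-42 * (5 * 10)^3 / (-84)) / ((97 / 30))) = -18750000 / 97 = -193298.97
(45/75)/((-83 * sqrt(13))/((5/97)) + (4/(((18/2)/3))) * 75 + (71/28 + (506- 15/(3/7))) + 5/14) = -6311984 * sqrt(13)/218058620789- 2249660/218058620789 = -0.00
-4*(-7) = 28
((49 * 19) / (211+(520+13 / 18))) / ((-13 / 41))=-687078 / 171223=-4.01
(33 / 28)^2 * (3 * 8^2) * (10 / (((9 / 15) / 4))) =871200 / 49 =17779.59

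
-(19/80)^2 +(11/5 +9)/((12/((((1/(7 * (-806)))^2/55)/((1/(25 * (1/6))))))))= -40630345157/720316396800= -0.06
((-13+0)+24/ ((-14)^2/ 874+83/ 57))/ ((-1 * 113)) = -25/ 2203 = -0.01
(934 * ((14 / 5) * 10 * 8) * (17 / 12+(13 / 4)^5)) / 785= 3655497139 / 37680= 97014.26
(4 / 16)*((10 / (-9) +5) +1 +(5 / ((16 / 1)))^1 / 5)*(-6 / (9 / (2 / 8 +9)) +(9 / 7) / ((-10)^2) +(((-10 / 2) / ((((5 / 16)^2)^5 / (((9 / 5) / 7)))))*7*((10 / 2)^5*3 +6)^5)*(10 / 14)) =-6151185040574160118960683217225381079 / 94500000000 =-65091905191260953639795590.00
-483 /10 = -48.30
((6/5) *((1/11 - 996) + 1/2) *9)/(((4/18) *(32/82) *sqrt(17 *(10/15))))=-218179737 *sqrt(102)/59840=-36823.32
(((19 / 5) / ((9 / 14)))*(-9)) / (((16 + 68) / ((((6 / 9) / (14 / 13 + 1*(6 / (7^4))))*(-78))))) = 7709611 / 252690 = 30.51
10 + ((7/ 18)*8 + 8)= 190/ 9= 21.11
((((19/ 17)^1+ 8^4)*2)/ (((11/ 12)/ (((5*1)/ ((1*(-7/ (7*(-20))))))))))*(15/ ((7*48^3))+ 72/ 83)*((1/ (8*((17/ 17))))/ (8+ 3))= 10784221625175/ 1223799808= 8812.08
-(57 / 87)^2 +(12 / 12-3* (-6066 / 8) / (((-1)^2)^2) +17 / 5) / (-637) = -4.01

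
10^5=100000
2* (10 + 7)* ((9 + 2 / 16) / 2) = 1241 / 8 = 155.12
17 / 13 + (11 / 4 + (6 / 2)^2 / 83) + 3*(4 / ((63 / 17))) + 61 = 6199885 / 90636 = 68.40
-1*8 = -8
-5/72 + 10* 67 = 48235/72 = 669.93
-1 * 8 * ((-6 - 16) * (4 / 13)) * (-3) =-2112 / 13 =-162.46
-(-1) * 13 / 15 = 13 / 15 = 0.87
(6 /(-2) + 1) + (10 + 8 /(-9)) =64 /9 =7.11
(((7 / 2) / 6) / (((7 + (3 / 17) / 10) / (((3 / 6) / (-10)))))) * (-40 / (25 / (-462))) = -18326 / 5965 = -3.07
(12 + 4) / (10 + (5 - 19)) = -4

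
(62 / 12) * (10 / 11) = 155 / 33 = 4.70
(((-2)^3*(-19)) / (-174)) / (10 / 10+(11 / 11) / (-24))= -608 / 667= -0.91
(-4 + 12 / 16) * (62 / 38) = -5.30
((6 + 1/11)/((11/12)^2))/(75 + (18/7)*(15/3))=22512/272855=0.08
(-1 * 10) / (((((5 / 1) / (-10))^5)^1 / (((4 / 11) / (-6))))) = -640 / 33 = -19.39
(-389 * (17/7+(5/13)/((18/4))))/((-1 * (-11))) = -800951/9009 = -88.91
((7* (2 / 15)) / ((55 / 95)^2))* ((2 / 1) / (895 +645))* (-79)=-28519 / 99825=-0.29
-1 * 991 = -991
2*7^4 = 4802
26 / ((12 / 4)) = 26 / 3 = 8.67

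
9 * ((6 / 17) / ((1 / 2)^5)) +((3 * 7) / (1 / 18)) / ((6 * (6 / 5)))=5241 / 34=154.15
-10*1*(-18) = 180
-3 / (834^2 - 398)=-3 / 695158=-0.00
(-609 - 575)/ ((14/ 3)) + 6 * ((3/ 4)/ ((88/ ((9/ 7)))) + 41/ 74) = -11410779/ 45584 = -250.32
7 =7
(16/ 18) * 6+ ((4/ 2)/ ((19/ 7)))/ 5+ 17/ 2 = 7969/ 570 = 13.98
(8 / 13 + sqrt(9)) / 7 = 47 / 91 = 0.52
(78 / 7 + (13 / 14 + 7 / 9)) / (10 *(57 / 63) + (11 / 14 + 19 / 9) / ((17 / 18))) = 27523 / 25950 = 1.06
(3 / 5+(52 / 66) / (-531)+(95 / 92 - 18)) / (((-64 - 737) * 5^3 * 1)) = 0.00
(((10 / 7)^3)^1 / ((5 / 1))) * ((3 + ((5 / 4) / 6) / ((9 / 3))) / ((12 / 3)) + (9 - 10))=-1675 / 12348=-0.14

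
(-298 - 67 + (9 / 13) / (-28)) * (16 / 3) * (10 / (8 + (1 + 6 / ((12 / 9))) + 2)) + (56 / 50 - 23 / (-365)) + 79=-18160449358 / 15444975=-1175.82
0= 0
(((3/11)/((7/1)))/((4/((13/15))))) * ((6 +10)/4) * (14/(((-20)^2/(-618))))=-4017/5500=-0.73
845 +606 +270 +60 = 1781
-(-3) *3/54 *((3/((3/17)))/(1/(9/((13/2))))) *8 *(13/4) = 102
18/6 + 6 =9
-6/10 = -3/5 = -0.60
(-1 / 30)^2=1 / 900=0.00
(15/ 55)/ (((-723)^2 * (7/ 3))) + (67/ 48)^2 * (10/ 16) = 100379377897/ 82432272384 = 1.22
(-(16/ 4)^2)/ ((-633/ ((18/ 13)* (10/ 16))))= 60/ 2743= 0.02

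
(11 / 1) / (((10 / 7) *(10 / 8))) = 154 / 25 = 6.16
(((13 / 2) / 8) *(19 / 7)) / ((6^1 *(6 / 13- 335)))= -3211 / 2922528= -0.00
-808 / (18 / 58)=-23432 / 9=-2603.56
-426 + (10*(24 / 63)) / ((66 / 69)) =-97486 / 231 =-422.02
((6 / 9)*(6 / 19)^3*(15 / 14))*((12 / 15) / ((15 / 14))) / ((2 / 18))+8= 279544 / 34295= 8.15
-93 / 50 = -1.86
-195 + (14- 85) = -266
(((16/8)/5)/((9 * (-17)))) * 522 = -116/85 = -1.36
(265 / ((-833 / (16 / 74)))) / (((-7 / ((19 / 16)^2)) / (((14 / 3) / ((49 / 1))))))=95665 / 72490992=0.00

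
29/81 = 0.36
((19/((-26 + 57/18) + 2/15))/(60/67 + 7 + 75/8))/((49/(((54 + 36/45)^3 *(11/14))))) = -2304425987776/18018981925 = -127.89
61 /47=1.30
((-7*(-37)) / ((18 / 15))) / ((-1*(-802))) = 0.27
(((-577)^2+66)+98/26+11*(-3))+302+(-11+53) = 333309.77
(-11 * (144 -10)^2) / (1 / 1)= -197516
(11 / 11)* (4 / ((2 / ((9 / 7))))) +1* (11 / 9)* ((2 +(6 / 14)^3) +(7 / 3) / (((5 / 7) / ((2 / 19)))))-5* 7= -25925486 / 879795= -29.47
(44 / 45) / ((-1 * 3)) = -44 / 135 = -0.33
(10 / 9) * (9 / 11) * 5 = 50 / 11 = 4.55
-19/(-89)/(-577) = -19/51353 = -0.00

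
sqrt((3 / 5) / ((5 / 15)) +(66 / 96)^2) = sqrt(14545) / 80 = 1.51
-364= -364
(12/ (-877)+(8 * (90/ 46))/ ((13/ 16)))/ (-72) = -0.27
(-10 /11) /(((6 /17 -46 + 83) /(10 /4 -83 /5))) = 0.34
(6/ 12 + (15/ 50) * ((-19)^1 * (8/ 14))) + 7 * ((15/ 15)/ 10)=-72/ 35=-2.06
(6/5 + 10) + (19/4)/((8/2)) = 991/80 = 12.39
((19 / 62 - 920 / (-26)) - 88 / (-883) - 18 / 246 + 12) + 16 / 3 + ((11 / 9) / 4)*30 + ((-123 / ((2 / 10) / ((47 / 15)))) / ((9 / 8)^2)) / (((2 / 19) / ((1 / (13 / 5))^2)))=-2077.49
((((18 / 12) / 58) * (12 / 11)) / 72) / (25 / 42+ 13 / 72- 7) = -63 / 1000703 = -0.00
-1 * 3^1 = -3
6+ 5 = 11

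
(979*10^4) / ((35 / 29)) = 56782000 / 7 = 8111714.29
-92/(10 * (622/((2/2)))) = -23/1555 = -0.01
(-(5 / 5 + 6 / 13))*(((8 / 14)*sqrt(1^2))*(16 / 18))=-608 / 819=-0.74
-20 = -20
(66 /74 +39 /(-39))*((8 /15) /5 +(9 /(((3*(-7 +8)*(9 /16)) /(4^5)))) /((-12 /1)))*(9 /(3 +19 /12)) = 4914048 /50875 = 96.59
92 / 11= 8.36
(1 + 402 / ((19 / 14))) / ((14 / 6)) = 16941 / 133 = 127.38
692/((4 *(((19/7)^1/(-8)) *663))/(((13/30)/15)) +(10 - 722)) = -4844/223009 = -0.02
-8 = -8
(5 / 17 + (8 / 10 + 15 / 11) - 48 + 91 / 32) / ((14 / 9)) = -11497851 / 418880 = -27.45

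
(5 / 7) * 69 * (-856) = -295320 / 7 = -42188.57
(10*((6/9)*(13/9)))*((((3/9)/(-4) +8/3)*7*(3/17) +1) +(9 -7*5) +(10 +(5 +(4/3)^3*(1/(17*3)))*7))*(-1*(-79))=665131415/37179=17889.98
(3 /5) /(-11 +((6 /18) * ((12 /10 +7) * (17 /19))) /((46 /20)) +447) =0.00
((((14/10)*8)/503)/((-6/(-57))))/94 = 0.00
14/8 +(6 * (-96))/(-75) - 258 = -24857/100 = -248.57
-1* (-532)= 532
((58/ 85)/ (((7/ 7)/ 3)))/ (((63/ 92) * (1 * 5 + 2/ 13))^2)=82964128/ 504810495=0.16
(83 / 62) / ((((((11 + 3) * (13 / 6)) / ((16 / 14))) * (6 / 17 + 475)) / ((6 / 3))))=33864 / 159575507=0.00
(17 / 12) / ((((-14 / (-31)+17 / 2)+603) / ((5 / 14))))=2635 / 3187044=0.00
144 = 144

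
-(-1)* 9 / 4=9 / 4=2.25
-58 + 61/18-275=-329.61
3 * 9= 27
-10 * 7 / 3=-70 / 3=-23.33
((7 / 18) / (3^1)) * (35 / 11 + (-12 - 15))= -917 / 297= -3.09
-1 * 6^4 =-1296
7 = 7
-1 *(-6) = 6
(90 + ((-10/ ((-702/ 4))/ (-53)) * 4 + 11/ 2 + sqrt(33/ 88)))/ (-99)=-3553013/ 3683394 - sqrt(6)/ 396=-0.97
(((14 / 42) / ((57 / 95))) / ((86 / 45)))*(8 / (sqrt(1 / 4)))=200 / 43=4.65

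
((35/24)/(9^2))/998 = 35/1940112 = 0.00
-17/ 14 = -1.21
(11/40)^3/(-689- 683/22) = -14641/506912000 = -0.00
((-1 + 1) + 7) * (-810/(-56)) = 405/4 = 101.25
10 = 10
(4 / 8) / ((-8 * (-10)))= 1 / 160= 0.01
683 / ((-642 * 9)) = -683 / 5778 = -0.12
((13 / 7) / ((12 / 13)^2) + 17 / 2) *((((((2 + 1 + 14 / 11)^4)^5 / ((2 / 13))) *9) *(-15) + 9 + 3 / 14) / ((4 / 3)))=-30490539415525987579067587195884479476445 / 1054871992054254094427168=-28904492341434543.01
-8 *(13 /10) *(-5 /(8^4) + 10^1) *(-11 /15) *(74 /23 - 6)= -1171313 /5520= -212.19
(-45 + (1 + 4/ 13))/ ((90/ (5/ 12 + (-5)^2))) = -4331/ 351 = -12.34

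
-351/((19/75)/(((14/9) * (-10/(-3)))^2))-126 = -6391546/171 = -37377.46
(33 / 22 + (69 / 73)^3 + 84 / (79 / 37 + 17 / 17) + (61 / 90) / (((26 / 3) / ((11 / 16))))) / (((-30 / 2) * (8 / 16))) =-4109935696363 / 1055947744800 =-3.89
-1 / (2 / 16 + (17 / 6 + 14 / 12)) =-0.24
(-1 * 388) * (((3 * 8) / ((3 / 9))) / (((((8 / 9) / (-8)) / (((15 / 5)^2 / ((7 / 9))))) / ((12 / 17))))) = 244384128 / 119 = 2053648.13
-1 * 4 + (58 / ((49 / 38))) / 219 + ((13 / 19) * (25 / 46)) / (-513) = -6086929405 / 1603790874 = -3.80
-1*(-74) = 74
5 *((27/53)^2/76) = 3645/213484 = 0.02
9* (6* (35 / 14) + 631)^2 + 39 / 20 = 75116919 / 20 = 3755845.95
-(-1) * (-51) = -51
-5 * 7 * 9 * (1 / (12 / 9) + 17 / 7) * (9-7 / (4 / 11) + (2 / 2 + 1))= 132165 / 16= 8260.31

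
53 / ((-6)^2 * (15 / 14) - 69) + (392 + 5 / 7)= 582940 / 1491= 390.97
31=31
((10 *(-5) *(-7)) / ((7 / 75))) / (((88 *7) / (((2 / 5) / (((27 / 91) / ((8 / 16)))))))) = 1625 / 396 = 4.10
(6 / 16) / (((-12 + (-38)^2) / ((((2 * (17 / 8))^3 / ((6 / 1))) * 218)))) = 535517 / 733184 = 0.73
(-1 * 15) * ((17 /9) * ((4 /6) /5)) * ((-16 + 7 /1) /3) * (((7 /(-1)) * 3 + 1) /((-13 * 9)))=680 /351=1.94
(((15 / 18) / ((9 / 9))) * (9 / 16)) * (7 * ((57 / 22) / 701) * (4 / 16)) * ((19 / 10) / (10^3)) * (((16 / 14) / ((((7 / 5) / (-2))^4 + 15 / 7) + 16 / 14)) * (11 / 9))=12635 / 5536374624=0.00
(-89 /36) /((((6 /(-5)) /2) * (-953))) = -445 /102924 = -0.00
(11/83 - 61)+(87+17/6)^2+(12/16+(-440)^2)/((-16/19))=-10608199843/47808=-221891.73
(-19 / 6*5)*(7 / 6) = -665 / 36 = -18.47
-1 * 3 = -3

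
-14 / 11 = -1.27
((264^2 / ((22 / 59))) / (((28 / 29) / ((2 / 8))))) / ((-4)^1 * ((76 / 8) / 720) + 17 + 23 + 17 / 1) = 121960080 / 143507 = 849.85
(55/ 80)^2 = 121/ 256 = 0.47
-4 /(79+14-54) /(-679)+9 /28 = 34063 /105924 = 0.32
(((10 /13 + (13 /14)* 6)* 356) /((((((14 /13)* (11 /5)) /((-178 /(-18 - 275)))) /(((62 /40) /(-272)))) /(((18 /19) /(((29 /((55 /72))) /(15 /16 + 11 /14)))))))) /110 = -27344804911 /21207276468224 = -0.00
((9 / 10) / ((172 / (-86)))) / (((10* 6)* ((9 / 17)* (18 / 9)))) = -17 / 2400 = -0.01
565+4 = 569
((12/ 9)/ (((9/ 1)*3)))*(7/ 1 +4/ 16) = 29/ 81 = 0.36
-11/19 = -0.58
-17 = -17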